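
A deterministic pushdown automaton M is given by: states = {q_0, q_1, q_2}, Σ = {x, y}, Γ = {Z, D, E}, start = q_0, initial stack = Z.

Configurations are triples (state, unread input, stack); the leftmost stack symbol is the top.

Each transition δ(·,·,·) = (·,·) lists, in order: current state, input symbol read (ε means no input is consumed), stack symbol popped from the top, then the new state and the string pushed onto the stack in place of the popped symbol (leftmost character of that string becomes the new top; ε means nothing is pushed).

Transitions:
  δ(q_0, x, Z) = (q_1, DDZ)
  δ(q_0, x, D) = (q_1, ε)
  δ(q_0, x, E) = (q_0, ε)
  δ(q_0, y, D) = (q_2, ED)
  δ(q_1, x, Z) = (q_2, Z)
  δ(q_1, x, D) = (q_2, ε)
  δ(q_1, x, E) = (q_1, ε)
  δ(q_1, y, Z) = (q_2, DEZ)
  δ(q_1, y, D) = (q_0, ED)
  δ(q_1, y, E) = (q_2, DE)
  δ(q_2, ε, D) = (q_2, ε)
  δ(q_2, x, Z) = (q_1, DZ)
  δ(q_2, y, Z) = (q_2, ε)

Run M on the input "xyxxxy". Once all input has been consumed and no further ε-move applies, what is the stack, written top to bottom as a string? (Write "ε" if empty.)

ε

(q_0, xyxxxy, Z)
  read x, top Z: go to q_1, push DDZ → (q_1, yxxxy, DDZ)
  read y, top D: go to q_0, push ED → (q_0, xxxy, EDDZ)
  read x, top E: go to q_0, push ε → (q_0, xxy, DDZ)
  read x, top D: go to q_1, push ε → (q_1, xy, DZ)
  read x, top D: go to q_2, push ε → (q_2, y, Z)
  read y, top Z: go to q_2, push ε → (q_2, ε, ε)
All input consumed in state q_2 with stack ε.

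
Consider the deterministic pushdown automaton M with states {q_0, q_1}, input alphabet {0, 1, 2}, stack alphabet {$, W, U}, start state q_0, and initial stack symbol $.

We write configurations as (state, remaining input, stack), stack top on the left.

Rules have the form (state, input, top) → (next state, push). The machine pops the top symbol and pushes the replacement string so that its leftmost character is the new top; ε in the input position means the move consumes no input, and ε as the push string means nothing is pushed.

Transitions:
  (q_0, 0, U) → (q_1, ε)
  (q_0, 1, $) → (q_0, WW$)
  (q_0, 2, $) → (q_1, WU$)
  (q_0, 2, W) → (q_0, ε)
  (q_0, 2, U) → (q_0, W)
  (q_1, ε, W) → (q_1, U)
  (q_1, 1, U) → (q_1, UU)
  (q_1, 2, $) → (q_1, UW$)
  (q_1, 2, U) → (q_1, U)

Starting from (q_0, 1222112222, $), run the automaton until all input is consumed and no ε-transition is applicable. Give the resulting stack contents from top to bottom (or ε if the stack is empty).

(q_0, 1222112222, $)
  read 1, top $: go to q_0, push WW$ → (q_0, 222112222, WW$)
  read 2, top W: go to q_0, push ε → (q_0, 22112222, W$)
  read 2, top W: go to q_0, push ε → (q_0, 2112222, $)
  read 2, top $: go to q_1, push WU$ → (q_1, 112222, WU$)
  ε-move, top W: go to q_1, push U → (q_1, 112222, UU$)
  read 1, top U: go to q_1, push UU → (q_1, 12222, UUU$)
  read 1, top U: go to q_1, push UU → (q_1, 2222, UUUU$)
  read 2, top U: go to q_1, push U → (q_1, 222, UUUU$)
  read 2, top U: go to q_1, push U → (q_1, 22, UUUU$)
  read 2, top U: go to q_1, push U → (q_1, 2, UUUU$)
  read 2, top U: go to q_1, push U → (q_1, ε, UUUU$)
All input consumed in state q_1 with stack UUUU$.

UUUU$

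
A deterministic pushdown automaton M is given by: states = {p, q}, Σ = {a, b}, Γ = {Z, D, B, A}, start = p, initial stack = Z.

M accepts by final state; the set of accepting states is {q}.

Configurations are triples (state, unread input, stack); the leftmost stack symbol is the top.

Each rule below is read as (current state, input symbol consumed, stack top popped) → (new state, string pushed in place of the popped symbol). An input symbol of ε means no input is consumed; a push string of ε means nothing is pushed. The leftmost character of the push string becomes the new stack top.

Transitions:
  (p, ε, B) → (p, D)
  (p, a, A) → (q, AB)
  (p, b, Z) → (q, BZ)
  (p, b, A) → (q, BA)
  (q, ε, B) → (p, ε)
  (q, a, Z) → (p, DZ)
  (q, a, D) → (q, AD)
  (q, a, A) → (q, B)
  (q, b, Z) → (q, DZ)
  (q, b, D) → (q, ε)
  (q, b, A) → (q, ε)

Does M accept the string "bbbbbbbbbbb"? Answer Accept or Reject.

(p, bbbbbbbbbbb, Z)
  read b, top Z: go to q, push BZ → (q, bbbbbbbbbb, BZ)
  ε-move, top B: go to p, push ε → (p, bbbbbbbbbb, Z)
  read b, top Z: go to q, push BZ → (q, bbbbbbbbb, BZ)
  ε-move, top B: go to p, push ε → (p, bbbbbbbbb, Z)
  read b, top Z: go to q, push BZ → (q, bbbbbbbb, BZ)
  ε-move, top B: go to p, push ε → (p, bbbbbbbb, Z)
  read b, top Z: go to q, push BZ → (q, bbbbbbb, BZ)
  ε-move, top B: go to p, push ε → (p, bbbbbbb, Z)
  read b, top Z: go to q, push BZ → (q, bbbbbb, BZ)
  ε-move, top B: go to p, push ε → (p, bbbbbb, Z)
  read b, top Z: go to q, push BZ → (q, bbbbb, BZ)
  ε-move, top B: go to p, push ε → (p, bbbbb, Z)
  read b, top Z: go to q, push BZ → (q, bbbb, BZ)
  ε-move, top B: go to p, push ε → (p, bbbb, Z)
  read b, top Z: go to q, push BZ → (q, bbb, BZ)
  ε-move, top B: go to p, push ε → (p, bbb, Z)
  read b, top Z: go to q, push BZ → (q, bb, BZ)
  ε-move, top B: go to p, push ε → (p, bb, Z)
  read b, top Z: go to q, push BZ → (q, b, BZ)
  ε-move, top B: go to p, push ε → (p, b, Z)
  read b, top Z: go to q, push BZ → (q, ε, BZ)
All input consumed; state q ∈ F.

Accept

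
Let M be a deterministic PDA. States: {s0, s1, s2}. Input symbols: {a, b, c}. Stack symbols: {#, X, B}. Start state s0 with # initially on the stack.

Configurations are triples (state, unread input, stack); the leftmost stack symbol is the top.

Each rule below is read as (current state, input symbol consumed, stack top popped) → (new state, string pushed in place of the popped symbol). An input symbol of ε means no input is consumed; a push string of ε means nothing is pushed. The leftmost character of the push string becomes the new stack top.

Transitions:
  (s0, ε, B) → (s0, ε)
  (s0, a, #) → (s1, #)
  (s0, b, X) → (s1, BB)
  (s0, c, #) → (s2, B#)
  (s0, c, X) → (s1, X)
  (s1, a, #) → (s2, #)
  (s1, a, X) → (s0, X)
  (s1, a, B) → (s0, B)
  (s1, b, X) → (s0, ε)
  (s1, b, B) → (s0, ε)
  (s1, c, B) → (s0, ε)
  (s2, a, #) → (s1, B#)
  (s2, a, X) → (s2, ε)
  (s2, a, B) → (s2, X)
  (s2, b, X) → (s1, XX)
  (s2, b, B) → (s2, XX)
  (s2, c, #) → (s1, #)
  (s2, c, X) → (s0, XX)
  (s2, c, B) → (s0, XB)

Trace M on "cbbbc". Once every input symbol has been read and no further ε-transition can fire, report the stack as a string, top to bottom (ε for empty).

(s0, cbbbc, #)
  read c, top #: go to s2, push B# → (s2, bbbc, B#)
  read b, top B: go to s2, push XX → (s2, bbc, XX#)
  read b, top X: go to s1, push XX → (s1, bc, XXX#)
  read b, top X: go to s0, push ε → (s0, c, XX#)
  read c, top X: go to s1, push X → (s1, ε, XX#)
All input consumed in state s1 with stack XX#.

XX#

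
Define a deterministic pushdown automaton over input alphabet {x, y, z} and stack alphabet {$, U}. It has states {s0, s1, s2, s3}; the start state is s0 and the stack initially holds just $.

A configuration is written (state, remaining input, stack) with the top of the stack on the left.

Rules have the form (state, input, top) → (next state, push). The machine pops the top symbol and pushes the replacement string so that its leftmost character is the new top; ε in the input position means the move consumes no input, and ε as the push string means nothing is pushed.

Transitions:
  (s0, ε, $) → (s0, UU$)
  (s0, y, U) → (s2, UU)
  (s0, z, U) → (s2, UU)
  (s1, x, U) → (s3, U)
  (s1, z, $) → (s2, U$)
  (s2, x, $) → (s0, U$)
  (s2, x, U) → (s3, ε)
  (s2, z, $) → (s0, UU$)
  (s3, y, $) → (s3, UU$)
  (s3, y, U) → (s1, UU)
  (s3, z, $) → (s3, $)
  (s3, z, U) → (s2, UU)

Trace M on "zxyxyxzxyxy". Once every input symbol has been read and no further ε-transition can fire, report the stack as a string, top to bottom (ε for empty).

(s0, zxyxyxzxyxy, $)
  ε-move, top $: go to s0, push UU$ → (s0, zxyxyxzxyxy, UU$)
  read z, top U: go to s2, push UU → (s2, xyxyxzxyxy, UUU$)
  read x, top U: go to s3, push ε → (s3, yxyxzxyxy, UU$)
  read y, top U: go to s1, push UU → (s1, xyxzxyxy, UUU$)
  read x, top U: go to s3, push U → (s3, yxzxyxy, UUU$)
  read y, top U: go to s1, push UU → (s1, xzxyxy, UUUU$)
  read x, top U: go to s3, push U → (s3, zxyxy, UUUU$)
  read z, top U: go to s2, push UU → (s2, xyxy, UUUUU$)
  read x, top U: go to s3, push ε → (s3, yxy, UUUU$)
  read y, top U: go to s1, push UU → (s1, xy, UUUUU$)
  read x, top U: go to s3, push U → (s3, y, UUUUU$)
  read y, top U: go to s1, push UU → (s1, ε, UUUUUU$)
All input consumed in state s1 with stack UUUUUU$.

UUUUUU$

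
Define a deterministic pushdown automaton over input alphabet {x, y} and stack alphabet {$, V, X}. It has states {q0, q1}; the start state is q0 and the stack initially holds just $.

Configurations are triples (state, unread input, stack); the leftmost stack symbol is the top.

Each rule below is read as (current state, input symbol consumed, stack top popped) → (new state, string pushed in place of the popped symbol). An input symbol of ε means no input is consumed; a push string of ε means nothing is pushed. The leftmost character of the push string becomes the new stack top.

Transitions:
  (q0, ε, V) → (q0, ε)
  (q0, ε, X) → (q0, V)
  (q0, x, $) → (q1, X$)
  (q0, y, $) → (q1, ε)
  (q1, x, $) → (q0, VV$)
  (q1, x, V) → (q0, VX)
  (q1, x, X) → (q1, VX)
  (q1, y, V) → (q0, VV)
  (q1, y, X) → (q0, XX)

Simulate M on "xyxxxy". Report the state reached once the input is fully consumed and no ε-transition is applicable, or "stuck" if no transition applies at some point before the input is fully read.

(q0, xyxxxy, $) ⊢ (q1, yxxxy, X$) ⊢ (q0, xxxy, XX$) ⊢ (q0, xxxy, VX$) ⊢ (q0, xxxy, X$) ⊢ (q0, xxxy, V$) ⊢ (q0, xxxy, $) ⊢ (q1, xxy, X$) ⊢ (q1, xy, VX$) ⊢ (q0, y, VXX$) ⊢ (q0, y, XX$) ⊢ (q0, y, VX$) ⊢ (q0, y, X$) ⊢ (q0, y, V$) ⊢ (q0, y, $) ⊢ (q1, ε, ε)
All input consumed; M is in state q1.

q1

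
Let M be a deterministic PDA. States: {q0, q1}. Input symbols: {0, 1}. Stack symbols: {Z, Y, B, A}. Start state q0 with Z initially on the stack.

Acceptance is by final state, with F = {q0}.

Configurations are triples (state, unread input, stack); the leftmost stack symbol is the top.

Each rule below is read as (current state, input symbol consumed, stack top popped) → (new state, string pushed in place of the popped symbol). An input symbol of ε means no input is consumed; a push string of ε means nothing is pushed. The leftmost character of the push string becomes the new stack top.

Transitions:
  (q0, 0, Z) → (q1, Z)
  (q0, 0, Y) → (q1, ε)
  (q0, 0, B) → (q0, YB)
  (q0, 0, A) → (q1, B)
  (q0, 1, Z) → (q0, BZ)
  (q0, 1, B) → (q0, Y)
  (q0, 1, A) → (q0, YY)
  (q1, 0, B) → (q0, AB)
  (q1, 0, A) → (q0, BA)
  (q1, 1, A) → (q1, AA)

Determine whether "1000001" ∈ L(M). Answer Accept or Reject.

Accept

(q0, 1000001, Z) ⊢ (q0, 000001, BZ) ⊢ (q0, 00001, YBZ) ⊢ (q1, 0001, BZ) ⊢ (q0, 001, ABZ) ⊢ (q1, 01, BBZ) ⊢ (q0, 1, ABBZ) ⊢ (q0, ε, YYBBZ)
All input consumed; state q0 ∈ F.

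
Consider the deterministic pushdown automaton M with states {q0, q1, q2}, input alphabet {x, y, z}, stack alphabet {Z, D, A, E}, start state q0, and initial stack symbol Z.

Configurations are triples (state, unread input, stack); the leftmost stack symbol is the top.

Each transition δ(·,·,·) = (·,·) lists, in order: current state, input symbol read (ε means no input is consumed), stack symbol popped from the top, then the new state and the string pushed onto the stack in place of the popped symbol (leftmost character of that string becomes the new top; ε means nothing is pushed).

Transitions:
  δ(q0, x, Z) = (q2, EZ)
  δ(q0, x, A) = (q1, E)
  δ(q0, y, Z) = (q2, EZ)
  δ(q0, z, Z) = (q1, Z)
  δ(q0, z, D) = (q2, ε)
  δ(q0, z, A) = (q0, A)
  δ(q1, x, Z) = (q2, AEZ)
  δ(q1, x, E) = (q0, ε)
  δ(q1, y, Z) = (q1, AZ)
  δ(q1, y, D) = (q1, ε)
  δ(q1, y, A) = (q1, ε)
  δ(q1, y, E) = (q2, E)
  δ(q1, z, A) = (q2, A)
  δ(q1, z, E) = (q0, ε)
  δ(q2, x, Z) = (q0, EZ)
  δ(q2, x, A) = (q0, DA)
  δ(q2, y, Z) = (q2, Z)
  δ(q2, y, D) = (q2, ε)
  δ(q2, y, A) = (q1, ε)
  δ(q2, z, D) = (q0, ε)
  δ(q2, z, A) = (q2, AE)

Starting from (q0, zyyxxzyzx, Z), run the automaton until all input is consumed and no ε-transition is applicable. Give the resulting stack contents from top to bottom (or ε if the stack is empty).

(q0, zyyxxzyzx, Z)
  read z, top Z: go to q1, push Z → (q1, yyxxzyzx, Z)
  read y, top Z: go to q1, push AZ → (q1, yxxzyzx, AZ)
  read y, top A: go to q1, push ε → (q1, xxzyzx, Z)
  read x, top Z: go to q2, push AEZ → (q2, xzyzx, AEZ)
  read x, top A: go to q0, push DA → (q0, zyzx, DAEZ)
  read z, top D: go to q2, push ε → (q2, yzx, AEZ)
  read y, top A: go to q1, push ε → (q1, zx, EZ)
  read z, top E: go to q0, push ε → (q0, x, Z)
  read x, top Z: go to q2, push EZ → (q2, ε, EZ)
All input consumed in state q2 with stack EZ.

EZ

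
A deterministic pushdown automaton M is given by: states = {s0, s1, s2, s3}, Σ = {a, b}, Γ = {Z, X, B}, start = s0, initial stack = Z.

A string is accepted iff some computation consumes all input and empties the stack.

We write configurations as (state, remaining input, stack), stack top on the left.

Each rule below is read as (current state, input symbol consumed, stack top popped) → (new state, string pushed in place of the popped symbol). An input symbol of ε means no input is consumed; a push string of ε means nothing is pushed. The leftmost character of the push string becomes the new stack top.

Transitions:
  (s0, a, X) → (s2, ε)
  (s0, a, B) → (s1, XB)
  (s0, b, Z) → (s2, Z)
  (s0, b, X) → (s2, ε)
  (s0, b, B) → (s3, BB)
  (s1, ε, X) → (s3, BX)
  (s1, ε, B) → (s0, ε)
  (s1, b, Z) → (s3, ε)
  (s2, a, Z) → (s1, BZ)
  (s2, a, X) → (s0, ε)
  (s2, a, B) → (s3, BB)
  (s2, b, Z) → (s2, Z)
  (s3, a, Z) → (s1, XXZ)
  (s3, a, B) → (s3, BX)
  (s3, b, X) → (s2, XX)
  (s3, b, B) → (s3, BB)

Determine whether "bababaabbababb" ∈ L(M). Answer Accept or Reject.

(s0, bababaabbababb, Z)
  read b, top Z: go to s2, push Z → (s2, ababaabbababb, Z)
  read a, top Z: go to s1, push BZ → (s1, babaabbababb, BZ)
  ε-move, top B: go to s0, push ε → (s0, babaabbababb, Z)
  read b, top Z: go to s2, push Z → (s2, abaabbababb, Z)
  read a, top Z: go to s1, push BZ → (s1, baabbababb, BZ)
  ε-move, top B: go to s0, push ε → (s0, baabbababb, Z)
  read b, top Z: go to s2, push Z → (s2, aabbababb, Z)
  read a, top Z: go to s1, push BZ → (s1, abbababb, BZ)
  ε-move, top B: go to s0, push ε → (s0, abbababb, Z)
No transition applies at (s0, abbababb, Z); input not fully consumed.

Reject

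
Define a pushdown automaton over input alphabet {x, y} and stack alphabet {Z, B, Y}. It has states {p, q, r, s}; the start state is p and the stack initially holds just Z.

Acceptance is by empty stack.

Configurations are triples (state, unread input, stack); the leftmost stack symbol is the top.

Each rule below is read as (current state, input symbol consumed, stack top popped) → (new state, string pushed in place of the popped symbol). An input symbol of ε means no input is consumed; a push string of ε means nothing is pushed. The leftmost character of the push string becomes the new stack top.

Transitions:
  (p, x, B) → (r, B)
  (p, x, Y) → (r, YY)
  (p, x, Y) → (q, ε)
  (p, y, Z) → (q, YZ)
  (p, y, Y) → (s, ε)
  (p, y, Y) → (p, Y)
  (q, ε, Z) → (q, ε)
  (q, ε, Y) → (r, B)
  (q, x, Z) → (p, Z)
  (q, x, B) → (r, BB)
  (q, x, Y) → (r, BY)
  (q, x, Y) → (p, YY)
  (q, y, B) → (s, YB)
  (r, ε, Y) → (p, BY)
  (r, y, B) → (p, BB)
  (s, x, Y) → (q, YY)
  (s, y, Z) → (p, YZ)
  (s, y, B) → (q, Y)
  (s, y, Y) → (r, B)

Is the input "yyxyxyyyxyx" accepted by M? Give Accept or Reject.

Reject

No computation consumes all input and empties the stack.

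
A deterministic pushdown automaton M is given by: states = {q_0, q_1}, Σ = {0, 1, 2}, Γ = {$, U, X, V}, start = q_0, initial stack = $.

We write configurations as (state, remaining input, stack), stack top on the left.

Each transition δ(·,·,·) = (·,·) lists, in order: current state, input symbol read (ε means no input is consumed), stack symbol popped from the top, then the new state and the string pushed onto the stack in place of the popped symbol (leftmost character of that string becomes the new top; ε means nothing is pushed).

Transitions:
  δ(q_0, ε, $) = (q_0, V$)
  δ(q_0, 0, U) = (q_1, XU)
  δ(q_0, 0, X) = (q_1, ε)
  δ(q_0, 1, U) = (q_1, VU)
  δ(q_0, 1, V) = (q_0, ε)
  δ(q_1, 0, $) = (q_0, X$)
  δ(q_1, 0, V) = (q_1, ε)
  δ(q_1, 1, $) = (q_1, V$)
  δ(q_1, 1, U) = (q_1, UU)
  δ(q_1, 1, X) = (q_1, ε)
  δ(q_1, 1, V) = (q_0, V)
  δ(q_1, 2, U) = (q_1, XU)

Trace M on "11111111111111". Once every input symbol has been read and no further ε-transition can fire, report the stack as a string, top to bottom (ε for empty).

(q_0, 11111111111111, $)
  ε-move, top $: go to q_0, push V$ → (q_0, 11111111111111, V$)
  read 1, top V: go to q_0, push ε → (q_0, 1111111111111, $)
  ε-move, top $: go to q_0, push V$ → (q_0, 1111111111111, V$)
  read 1, top V: go to q_0, push ε → (q_0, 111111111111, $)
  ε-move, top $: go to q_0, push V$ → (q_0, 111111111111, V$)
  read 1, top V: go to q_0, push ε → (q_0, 11111111111, $)
  ε-move, top $: go to q_0, push V$ → (q_0, 11111111111, V$)
  read 1, top V: go to q_0, push ε → (q_0, 1111111111, $)
  ε-move, top $: go to q_0, push V$ → (q_0, 1111111111, V$)
  read 1, top V: go to q_0, push ε → (q_0, 111111111, $)
  ε-move, top $: go to q_0, push V$ → (q_0, 111111111, V$)
  read 1, top V: go to q_0, push ε → (q_0, 11111111, $)
  ε-move, top $: go to q_0, push V$ → (q_0, 11111111, V$)
  read 1, top V: go to q_0, push ε → (q_0, 1111111, $)
  ε-move, top $: go to q_0, push V$ → (q_0, 1111111, V$)
  read 1, top V: go to q_0, push ε → (q_0, 111111, $)
  ε-move, top $: go to q_0, push V$ → (q_0, 111111, V$)
  read 1, top V: go to q_0, push ε → (q_0, 11111, $)
  ε-move, top $: go to q_0, push V$ → (q_0, 11111, V$)
  read 1, top V: go to q_0, push ε → (q_0, 1111, $)
  ε-move, top $: go to q_0, push V$ → (q_0, 1111, V$)
  read 1, top V: go to q_0, push ε → (q_0, 111, $)
  ε-move, top $: go to q_0, push V$ → (q_0, 111, V$)
  read 1, top V: go to q_0, push ε → (q_0, 11, $)
  ε-move, top $: go to q_0, push V$ → (q_0, 11, V$)
  read 1, top V: go to q_0, push ε → (q_0, 1, $)
  ε-move, top $: go to q_0, push V$ → (q_0, 1, V$)
  read 1, top V: go to q_0, push ε → (q_0, ε, $)
  ε-move, top $: go to q_0, push V$ → (q_0, ε, V$)
All input consumed in state q_0 with stack V$.

V$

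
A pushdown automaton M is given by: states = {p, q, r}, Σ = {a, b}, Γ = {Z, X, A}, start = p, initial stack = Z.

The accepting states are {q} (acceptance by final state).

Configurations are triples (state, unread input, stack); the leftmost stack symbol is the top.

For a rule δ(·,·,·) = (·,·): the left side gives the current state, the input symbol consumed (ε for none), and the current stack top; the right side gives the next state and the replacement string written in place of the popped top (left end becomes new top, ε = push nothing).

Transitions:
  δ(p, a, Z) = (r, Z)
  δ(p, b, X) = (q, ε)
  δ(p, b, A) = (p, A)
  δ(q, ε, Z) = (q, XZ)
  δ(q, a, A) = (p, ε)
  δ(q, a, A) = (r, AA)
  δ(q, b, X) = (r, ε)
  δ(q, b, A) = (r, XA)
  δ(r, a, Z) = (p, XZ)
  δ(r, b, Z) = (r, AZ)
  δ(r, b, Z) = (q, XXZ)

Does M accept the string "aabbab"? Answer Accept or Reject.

One accepting computation: (p, aabbab, Z) ⊢ (r, abbab, Z) ⊢ (p, bbab, XZ) ⊢ (q, bab, Z) ⊢ (q, bab, XZ) ⊢ (r, ab, Z) ⊢ (p, b, XZ) ⊢ (q, ε, Z)
All input consumed and state q ∈ F.

Accept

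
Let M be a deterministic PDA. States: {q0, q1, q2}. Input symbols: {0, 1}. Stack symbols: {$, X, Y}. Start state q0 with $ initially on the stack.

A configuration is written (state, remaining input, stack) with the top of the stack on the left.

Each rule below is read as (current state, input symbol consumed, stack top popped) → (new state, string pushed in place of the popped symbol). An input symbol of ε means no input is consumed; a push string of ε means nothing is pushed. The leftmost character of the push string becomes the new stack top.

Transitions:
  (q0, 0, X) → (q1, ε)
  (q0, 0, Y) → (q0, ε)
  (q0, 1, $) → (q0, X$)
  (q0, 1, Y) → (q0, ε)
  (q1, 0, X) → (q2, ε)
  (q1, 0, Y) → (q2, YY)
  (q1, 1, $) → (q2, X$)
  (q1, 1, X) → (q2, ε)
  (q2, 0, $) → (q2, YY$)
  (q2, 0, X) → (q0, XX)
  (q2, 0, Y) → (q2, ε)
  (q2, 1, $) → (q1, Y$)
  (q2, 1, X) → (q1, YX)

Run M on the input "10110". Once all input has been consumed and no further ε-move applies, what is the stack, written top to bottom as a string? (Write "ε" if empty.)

YYX$

(q0, 10110, $) ⊢ (q0, 0110, X$) ⊢ (q1, 110, $) ⊢ (q2, 10, X$) ⊢ (q1, 0, YX$) ⊢ (q2, ε, YYX$)
All input consumed in state q2 with stack YYX$.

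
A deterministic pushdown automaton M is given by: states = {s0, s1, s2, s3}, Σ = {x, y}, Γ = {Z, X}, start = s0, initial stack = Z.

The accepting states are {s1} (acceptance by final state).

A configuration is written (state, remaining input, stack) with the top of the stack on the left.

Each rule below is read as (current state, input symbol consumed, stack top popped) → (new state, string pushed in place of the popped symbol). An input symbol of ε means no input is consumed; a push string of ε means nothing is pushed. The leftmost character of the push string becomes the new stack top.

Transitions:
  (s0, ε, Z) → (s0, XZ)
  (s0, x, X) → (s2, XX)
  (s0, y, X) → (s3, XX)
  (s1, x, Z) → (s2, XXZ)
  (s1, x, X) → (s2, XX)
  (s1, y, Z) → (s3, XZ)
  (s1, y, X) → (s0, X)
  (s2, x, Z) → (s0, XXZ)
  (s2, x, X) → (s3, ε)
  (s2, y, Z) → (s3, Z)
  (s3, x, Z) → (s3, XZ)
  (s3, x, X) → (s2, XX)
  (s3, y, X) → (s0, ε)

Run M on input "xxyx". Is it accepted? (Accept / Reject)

Reject

(s0, xxyx, Z)
  ε-move, top Z: go to s0, push XZ → (s0, xxyx, XZ)
  read x, top X: go to s2, push XX → (s2, xyx, XXZ)
  read x, top X: go to s3, push ε → (s3, yx, XZ)
  read y, top X: go to s0, push ε → (s0, x, Z)
  ε-move, top Z: go to s0, push XZ → (s0, x, XZ)
  read x, top X: go to s2, push XX → (s2, ε, XXZ)
All input consumed; state s2 ∉ F and no further ε-move applies.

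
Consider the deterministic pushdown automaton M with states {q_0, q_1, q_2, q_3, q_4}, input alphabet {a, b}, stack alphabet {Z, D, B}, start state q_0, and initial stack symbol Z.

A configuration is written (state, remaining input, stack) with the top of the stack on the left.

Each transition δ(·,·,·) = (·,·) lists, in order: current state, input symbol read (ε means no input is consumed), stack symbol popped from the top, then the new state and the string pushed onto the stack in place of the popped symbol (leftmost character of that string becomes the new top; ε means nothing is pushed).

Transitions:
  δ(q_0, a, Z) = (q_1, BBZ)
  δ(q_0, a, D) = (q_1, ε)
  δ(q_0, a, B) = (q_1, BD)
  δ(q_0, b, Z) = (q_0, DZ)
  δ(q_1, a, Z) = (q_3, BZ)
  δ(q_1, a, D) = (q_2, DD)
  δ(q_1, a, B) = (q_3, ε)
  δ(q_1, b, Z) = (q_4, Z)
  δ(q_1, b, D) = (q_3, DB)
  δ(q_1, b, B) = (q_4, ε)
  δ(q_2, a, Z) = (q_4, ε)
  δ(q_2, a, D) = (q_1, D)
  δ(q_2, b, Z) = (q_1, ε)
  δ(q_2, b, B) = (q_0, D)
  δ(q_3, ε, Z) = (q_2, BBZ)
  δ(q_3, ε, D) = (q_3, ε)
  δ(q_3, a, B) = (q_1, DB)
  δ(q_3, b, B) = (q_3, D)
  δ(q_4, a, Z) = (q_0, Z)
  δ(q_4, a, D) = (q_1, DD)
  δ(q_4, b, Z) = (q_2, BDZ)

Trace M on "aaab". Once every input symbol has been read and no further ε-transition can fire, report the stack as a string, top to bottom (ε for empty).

(q_0, aaab, Z)
  read a, top Z: go to q_1, push BBZ → (q_1, aab, BBZ)
  read a, top B: go to q_3, push ε → (q_3, ab, BZ)
  read a, top B: go to q_1, push DB → (q_1, b, DBZ)
  read b, top D: go to q_3, push DB → (q_3, ε, DBBZ)
  ε-move, top D: go to q_3, push ε → (q_3, ε, BBZ)
All input consumed in state q_3 with stack BBZ.

BBZ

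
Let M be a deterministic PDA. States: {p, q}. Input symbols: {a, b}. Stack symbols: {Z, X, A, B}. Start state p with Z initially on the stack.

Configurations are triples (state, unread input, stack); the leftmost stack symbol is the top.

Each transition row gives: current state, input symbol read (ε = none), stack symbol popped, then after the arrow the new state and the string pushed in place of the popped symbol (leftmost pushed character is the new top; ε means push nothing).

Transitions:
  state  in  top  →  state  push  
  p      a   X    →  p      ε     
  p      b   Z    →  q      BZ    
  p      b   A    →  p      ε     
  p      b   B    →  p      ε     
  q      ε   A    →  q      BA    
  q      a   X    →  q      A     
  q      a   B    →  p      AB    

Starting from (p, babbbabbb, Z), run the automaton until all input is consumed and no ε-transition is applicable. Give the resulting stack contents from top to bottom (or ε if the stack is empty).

(p, babbbabbb, Z)
  read b, top Z: go to q, push BZ → (q, abbbabbb, BZ)
  read a, top B: go to p, push AB → (p, bbbabbb, ABZ)
  read b, top A: go to p, push ε → (p, bbabbb, BZ)
  read b, top B: go to p, push ε → (p, babbb, Z)
  read b, top Z: go to q, push BZ → (q, abbb, BZ)
  read a, top B: go to p, push AB → (p, bbb, ABZ)
  read b, top A: go to p, push ε → (p, bb, BZ)
  read b, top B: go to p, push ε → (p, b, Z)
  read b, top Z: go to q, push BZ → (q, ε, BZ)
All input consumed in state q with stack BZ.

BZ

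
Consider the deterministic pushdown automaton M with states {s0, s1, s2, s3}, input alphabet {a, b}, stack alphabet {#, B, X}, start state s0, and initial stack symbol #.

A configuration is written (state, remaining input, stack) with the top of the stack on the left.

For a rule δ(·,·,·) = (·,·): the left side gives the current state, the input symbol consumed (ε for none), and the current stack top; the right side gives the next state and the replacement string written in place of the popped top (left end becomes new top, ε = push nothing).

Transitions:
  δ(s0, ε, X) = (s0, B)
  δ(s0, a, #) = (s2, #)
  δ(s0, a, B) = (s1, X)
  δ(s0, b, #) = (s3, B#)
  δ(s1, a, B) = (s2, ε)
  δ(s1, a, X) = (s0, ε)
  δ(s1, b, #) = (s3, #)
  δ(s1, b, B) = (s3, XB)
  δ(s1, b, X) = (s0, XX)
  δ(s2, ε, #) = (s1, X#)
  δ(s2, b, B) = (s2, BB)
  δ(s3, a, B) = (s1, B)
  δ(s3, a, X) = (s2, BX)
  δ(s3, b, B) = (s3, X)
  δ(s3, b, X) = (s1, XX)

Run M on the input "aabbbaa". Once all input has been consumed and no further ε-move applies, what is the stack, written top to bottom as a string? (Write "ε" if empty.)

X#

(s0, aabbbaa, #)
  read a, top #: go to s2, push # → (s2, abbbaa, #)
  ε-move, top #: go to s1, push X# → (s1, abbbaa, X#)
  read a, top X: go to s0, push ε → (s0, bbbaa, #)
  read b, top #: go to s3, push B# → (s3, bbaa, B#)
  read b, top B: go to s3, push X → (s3, baa, X#)
  read b, top X: go to s1, push XX → (s1, aa, XX#)
  read a, top X: go to s0, push ε → (s0, a, X#)
  ε-move, top X: go to s0, push B → (s0, a, B#)
  read a, top B: go to s1, push X → (s1, ε, X#)
All input consumed in state s1 with stack X#.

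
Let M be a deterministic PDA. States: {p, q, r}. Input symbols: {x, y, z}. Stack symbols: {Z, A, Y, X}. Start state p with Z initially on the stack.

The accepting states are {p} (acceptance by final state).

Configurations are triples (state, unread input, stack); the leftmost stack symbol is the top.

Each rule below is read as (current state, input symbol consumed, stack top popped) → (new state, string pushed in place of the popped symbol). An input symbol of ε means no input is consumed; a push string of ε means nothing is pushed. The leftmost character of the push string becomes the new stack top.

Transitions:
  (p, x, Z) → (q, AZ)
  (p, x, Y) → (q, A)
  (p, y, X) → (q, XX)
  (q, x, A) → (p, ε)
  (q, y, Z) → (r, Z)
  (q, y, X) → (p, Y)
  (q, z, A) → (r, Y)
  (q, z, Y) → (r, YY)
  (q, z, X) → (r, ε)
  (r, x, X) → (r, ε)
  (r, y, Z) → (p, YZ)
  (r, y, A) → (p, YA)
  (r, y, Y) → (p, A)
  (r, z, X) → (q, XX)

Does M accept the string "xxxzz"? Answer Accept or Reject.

(p, xxxzz, Z)
  read x, top Z: go to q, push AZ → (q, xxzz, AZ)
  read x, top A: go to p, push ε → (p, xzz, Z)
  read x, top Z: go to q, push AZ → (q, zz, AZ)
  read z, top A: go to r, push Y → (r, z, YZ)
No transition applies at (r, z, YZ); input not fully consumed.

Reject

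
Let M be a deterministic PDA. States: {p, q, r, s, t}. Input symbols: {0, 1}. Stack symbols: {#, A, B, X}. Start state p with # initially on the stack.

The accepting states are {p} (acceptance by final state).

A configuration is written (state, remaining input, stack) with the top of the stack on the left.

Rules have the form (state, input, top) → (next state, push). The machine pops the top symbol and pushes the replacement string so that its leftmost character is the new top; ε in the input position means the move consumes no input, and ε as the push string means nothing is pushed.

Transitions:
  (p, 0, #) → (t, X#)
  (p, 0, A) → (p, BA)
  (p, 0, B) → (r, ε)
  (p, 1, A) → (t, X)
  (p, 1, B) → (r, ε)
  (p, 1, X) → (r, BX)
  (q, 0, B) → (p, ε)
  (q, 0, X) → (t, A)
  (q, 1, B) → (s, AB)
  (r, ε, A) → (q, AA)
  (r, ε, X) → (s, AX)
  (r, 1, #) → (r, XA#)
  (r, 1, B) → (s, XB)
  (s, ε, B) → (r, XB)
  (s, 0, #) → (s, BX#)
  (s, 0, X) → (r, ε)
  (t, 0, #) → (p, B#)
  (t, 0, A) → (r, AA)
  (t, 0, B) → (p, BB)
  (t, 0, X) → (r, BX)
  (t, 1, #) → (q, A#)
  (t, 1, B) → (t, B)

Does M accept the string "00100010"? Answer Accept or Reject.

Reject

(p, 00100010, #) ⊢ (t, 0100010, X#) ⊢ (r, 100010, BX#) ⊢ (s, 00010, XBX#) ⊢ (r, 0010, BX#)
No transition applies at (r, 0010, BX#); input not fully consumed.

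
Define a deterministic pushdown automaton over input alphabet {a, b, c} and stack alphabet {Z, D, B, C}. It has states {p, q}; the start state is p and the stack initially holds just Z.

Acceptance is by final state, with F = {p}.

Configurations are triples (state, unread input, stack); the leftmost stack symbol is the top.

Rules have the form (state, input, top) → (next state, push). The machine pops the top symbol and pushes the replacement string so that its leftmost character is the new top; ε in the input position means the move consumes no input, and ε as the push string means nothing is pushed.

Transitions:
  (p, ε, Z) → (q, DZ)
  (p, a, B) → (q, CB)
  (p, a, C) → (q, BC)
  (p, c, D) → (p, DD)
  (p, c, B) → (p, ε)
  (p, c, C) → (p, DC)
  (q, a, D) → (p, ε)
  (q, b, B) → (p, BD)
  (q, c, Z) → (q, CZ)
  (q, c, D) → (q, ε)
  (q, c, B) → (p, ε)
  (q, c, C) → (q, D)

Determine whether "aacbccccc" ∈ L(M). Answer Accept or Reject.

(p, aacbccccc, Z)
  ε-move, top Z: go to q, push DZ → (q, aacbccccc, DZ)
  read a, top D: go to p, push ε → (p, acbccccc, Z)
  ε-move, top Z: go to q, push DZ → (q, acbccccc, DZ)
  read a, top D: go to p, push ε → (p, cbccccc, Z)
  ε-move, top Z: go to q, push DZ → (q, cbccccc, DZ)
  read c, top D: go to q, push ε → (q, bccccc, Z)
No transition applies at (q, bccccc, Z); input not fully consumed.

Reject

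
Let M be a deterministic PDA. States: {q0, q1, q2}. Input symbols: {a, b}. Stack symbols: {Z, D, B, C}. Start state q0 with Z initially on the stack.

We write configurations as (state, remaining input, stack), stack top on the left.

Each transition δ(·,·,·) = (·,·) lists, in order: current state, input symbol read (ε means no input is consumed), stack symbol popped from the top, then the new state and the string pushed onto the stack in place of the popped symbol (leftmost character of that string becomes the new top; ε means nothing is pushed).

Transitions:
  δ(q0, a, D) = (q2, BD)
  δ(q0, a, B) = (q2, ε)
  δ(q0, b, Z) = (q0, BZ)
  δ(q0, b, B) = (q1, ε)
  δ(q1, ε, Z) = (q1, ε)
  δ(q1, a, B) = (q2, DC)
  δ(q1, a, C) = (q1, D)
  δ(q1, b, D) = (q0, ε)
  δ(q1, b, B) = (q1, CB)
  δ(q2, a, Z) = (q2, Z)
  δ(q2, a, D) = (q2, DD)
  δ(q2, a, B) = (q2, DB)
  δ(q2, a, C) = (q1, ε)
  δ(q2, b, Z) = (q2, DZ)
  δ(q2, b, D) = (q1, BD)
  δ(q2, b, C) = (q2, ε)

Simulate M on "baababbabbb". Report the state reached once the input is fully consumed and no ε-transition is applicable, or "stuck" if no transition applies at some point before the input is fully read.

q0

(q0, baababbabbb, Z)
  read b, top Z: go to q0, push BZ → (q0, aababbabbb, BZ)
  read a, top B: go to q2, push ε → (q2, ababbabbb, Z)
  read a, top Z: go to q2, push Z → (q2, babbabbb, Z)
  read b, top Z: go to q2, push DZ → (q2, abbabbb, DZ)
  read a, top D: go to q2, push DD → (q2, bbabbb, DDZ)
  read b, top D: go to q1, push BD → (q1, babbb, BDDZ)
  read b, top B: go to q1, push CB → (q1, abbb, CBDDZ)
  read a, top C: go to q1, push D → (q1, bbb, DBDDZ)
  read b, top D: go to q0, push ε → (q0, bb, BDDZ)
  read b, top B: go to q1, push ε → (q1, b, DDZ)
  read b, top D: go to q0, push ε → (q0, ε, DZ)
All input consumed; M is in state q0.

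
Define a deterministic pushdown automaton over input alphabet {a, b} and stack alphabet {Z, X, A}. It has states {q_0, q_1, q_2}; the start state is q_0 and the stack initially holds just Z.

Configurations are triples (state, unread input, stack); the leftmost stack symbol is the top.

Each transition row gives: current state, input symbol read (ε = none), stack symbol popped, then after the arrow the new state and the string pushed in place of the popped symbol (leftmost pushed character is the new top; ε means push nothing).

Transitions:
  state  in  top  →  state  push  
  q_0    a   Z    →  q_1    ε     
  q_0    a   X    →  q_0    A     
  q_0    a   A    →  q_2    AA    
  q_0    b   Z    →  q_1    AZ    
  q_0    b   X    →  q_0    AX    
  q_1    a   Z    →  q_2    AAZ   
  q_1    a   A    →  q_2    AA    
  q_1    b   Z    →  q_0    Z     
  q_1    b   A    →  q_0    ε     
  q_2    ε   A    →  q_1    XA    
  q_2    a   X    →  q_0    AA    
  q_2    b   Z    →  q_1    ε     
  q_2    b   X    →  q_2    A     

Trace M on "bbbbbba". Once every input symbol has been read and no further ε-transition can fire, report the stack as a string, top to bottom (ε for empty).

(q_0, bbbbbba, Z) ⊢ (q_1, bbbbba, AZ) ⊢ (q_0, bbbba, Z) ⊢ (q_1, bbba, AZ) ⊢ (q_0, bba, Z) ⊢ (q_1, ba, AZ) ⊢ (q_0, a, Z) ⊢ (q_1, ε, ε)
All input consumed in state q_1 with stack ε.

ε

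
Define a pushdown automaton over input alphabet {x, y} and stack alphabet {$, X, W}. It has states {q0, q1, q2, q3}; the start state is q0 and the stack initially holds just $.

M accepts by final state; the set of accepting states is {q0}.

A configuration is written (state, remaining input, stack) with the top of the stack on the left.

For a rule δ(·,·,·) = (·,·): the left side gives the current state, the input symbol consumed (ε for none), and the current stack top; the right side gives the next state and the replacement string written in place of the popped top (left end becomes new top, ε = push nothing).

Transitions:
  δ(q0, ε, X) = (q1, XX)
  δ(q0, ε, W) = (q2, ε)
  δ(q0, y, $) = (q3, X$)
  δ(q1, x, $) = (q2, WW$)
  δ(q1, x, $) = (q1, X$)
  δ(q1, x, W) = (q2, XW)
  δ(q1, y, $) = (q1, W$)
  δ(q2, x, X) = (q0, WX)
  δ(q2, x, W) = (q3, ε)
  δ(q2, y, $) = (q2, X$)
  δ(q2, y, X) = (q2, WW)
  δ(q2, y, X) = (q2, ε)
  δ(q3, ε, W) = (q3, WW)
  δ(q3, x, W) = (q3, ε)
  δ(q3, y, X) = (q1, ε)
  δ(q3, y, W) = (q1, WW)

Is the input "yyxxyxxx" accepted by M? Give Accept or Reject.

Accept

One accepting computation: (q0, yyxxyxxx, $) ⊢ (q3, yxxyxxx, X$) ⊢ (q1, xxyxxx, $) ⊢ (q2, xyxxx, WW$) ⊢ (q3, yxxx, W$) ⊢ (q1, xxx, WW$) ⊢ (q2, xx, XWW$) ⊢ (q0, x, WXWW$) ⊢ (q2, x, XWW$) ⊢ (q0, ε, WXWW$)
All input consumed and state q0 ∈ F.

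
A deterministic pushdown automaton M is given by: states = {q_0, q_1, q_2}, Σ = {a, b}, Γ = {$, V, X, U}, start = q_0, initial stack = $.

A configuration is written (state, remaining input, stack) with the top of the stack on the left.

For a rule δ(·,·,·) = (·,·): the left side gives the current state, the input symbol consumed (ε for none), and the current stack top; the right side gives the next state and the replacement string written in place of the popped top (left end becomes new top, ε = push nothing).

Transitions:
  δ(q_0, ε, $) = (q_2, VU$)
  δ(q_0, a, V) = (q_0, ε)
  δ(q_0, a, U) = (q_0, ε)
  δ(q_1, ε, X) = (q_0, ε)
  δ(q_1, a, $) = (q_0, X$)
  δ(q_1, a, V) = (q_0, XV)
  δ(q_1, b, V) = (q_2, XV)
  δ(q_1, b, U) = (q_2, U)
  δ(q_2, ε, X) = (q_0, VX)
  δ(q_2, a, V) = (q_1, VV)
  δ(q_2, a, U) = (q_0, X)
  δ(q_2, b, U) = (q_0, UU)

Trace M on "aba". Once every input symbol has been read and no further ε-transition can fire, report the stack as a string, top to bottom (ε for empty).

(q_0, aba, $)
  ε-move, top $: go to q_2, push VU$ → (q_2, aba, VU$)
  read a, top V: go to q_1, push VV → (q_1, ba, VVU$)
  read b, top V: go to q_2, push XV → (q_2, a, XVVU$)
  ε-move, top X: go to q_0, push VX → (q_0, a, VXVVU$)
  read a, top V: go to q_0, push ε → (q_0, ε, XVVU$)
All input consumed in state q_0 with stack XVVU$.

XVVU$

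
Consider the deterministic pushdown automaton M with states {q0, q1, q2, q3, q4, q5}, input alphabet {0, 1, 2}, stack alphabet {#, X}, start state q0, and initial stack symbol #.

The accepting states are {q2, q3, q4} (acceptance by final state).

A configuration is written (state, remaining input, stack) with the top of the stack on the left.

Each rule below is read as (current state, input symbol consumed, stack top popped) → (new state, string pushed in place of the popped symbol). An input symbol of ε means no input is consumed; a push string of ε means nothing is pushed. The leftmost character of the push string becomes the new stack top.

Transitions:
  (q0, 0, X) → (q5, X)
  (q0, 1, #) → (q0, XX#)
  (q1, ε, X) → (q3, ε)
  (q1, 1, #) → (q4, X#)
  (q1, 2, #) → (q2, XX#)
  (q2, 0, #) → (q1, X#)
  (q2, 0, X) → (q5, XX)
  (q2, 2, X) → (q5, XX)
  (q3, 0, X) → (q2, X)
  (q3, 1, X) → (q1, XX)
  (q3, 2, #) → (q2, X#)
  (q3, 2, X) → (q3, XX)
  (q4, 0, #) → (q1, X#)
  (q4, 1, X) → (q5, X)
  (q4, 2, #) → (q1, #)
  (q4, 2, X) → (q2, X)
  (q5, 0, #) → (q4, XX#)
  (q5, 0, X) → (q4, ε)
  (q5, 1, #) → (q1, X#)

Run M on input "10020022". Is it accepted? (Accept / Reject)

(q0, 10020022, #)
  read 1, top #: go to q0, push XX# → (q0, 0020022, XX#)
  read 0, top X: go to q5, push X → (q5, 020022, XX#)
  read 0, top X: go to q4, push ε → (q4, 20022, X#)
  read 2, top X: go to q2, push X → (q2, 0022, X#)
  read 0, top X: go to q5, push XX → (q5, 022, XX#)
  read 0, top X: go to q4, push ε → (q4, 22, X#)
  read 2, top X: go to q2, push X → (q2, 2, X#)
  read 2, top X: go to q5, push XX → (q5, ε, XX#)
All input consumed; state q5 ∉ F and no further ε-move applies.

Reject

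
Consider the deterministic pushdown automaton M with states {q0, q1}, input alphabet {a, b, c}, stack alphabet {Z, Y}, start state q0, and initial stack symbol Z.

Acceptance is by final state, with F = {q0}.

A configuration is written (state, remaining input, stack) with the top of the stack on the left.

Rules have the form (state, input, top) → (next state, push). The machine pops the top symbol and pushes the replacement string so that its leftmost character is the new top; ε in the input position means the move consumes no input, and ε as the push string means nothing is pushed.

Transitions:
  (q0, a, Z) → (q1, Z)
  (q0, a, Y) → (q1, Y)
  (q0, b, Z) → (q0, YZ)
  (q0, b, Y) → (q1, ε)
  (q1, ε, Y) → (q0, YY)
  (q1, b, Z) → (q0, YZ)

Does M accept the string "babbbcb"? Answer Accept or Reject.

(q0, babbbcb, Z) ⊢ (q0, abbbcb, YZ) ⊢ (q1, bbbcb, YZ) ⊢ (q0, bbbcb, YYZ) ⊢ (q1, bbcb, YZ) ⊢ (q0, bbcb, YYZ) ⊢ (q1, bcb, YZ) ⊢ (q0, bcb, YYZ) ⊢ (q1, cb, YZ) ⊢ (q0, cb, YYZ)
No transition applies at (q0, cb, YYZ); input not fully consumed.

Reject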